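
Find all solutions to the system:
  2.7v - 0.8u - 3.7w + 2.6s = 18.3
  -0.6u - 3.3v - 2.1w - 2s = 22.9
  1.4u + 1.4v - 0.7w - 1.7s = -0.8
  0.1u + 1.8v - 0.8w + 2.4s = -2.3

Row-reduce the augmented matrix:
R1 ← R1 / (-4/5).
R2 ← R2 + 3/5·R1.
R3 ← R3 − 7/5·R1.
R4 ← R4 − 1/10·R1.
R2 ← R2 / (-213/40).
R1 ← R1 + 27/8·R2.
R3 ← R3 − 49/8·R2.
R4 ← R4 − 171/80·R2.
R3 ← R3 / (-4543/710).
R1 ← R1 − 298/71·R3.
R2 ← R2 + 9/71·R3.
R4 ← R4 + 352/355·R3.
R4 ← R4 / (17369/12390).
R1 ← R1 + 25313/13629·R4.
R2 ← R2 − 10567/13629·R4.
R3 ← R3 − 3607/13629·R4.
Reading off the reduced rows gives u = -5, v = -1, w = -6, s = -2.

u = -5, v = -1, w = -6, s = -2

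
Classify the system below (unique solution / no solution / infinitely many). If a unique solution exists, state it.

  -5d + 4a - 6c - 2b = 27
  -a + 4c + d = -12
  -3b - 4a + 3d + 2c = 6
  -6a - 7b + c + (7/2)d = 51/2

Row-reduce:
R1 ← R1 / (4).
R2 ← R2 + 1·R1.
R3 ← R3 + 4·R1.
R4 ← R4 + 6·R1.
R2 ← R2 / (-1/2).
R1 ← R1 + 1/2·R2.
R3 ← R3 + 5·R2.
R4 ← R4 + 10·R2.
R3 ← R3 / (-29).
R1 ← R1 + 4·R3.
R2 ← R2 + 5·R3.
R4 ← R4 + 58·R3.
Rank is 3 with 4 unknowns, leaving d free.

infinitely many solutions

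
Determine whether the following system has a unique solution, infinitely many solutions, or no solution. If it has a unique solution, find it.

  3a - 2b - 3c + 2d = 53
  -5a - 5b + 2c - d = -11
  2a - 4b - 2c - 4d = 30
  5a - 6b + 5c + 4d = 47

a = 5, b = -6, c = -6, d = 4

Row-reduce the augmented matrix:
R1 ← R1 / (3).
R2 ← R2 + 5·R1.
R3 ← R3 − 2·R1.
R4 ← R4 − 5·R1.
R2 ← R2 / (-25/3).
R1 ← R1 + 2/3·R2.
R3 ← R3 + 8/3·R2.
R4 ← R4 + 8/3·R2.
R3 ← R3 / (24/25).
R1 ← R1 + 19/25·R3.
R2 ← R2 − 9/25·R3.
R4 ← R4 − 274/25·R3.
R4 ← R4 / (208/3).
R1 ← R1 + 13/3·R4.
R2 ← R2 − 2·R4.
R3 ← R3 + 19/3·R4.
Reading off the reduced rows gives a = 5, b = -6, c = -6, d = 4.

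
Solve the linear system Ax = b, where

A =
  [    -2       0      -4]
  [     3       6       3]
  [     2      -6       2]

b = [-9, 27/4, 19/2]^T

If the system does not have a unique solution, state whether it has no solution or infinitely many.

x_1 = 2, x_2 = -1/2, x_3 = 5/4

Row-reduce the augmented matrix:
R1 ← R1 / (-2).
R2 ← R2 − 3·R1.
R3 ← R3 − 2·R1.
R2 ← R2 / (6).
R3 ← R3 + 6·R2.
R3 ← R3 / (-5).
R1 ← R1 − 2·R3.
R2 ← R2 + 1/2·R3.
Reading off the reduced rows gives x_1 = 2, x_2 = -1/2, x_3 = 5/4.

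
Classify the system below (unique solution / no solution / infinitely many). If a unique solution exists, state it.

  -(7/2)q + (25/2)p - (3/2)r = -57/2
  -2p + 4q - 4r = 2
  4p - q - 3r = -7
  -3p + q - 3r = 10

Row-reduce:
R1 ← R1 / (25/2).
R2 ← R2 + 2·R1.
R3 ← R3 − 4·R1.
R4 ← R4 + 3·R1.
R2 ← R2 / (86/25).
R1 ← R1 + 7/25·R2.
R3 ← R3 − 3/25·R2.
R4 ← R4 − 4/25·R2.
R3 ← R3 / (-102/43).
R1 ← R1 + 20/43·R3.
R2 ← R2 + 53/43·R3.
R4 ← R4 + 136/43·R3.
Row 4 reduces to 0 = 1/3, a contradiction. The system is inconsistent.

no solution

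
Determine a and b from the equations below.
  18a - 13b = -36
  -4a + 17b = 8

Row-reduce the augmented matrix:
R1 ← R1 / (18).
R2 ← R2 + 4·R1.
R2 ← R2 / (127/9).
R1 ← R1 + 13/18·R2.
Reading off the reduced rows gives a = -2, b = 0.

a = -2, b = 0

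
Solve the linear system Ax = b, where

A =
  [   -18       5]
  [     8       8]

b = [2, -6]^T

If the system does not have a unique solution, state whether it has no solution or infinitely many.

Row-reduce the augmented matrix:
R1 ← R1 / (-18).
R2 ← R2 − 8·R1.
R2 ← R2 / (92/9).
R1 ← R1 + 5/18·R2.
Reading off the reduced rows gives x_1 = -1/4, x_2 = -1/2.

x_1 = -1/4, x_2 = -1/2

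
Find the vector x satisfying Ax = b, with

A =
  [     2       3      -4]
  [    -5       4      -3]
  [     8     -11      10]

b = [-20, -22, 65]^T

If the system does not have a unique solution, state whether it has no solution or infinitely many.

Row-reduce:
R1 ← R1 / (2).
R2 ← R2 + 5·R1.
R3 ← R3 − 8·R1.
R2 ← R2 / (23/2).
R1 ← R1 − 3/2·R2.
R3 ← R3 + 23·R2.
Row 3 reduces to 0 = 1, a contradiction. The system is inconsistent.

no solution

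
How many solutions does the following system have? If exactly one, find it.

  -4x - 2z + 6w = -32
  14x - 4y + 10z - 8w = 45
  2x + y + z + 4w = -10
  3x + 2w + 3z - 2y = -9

no solution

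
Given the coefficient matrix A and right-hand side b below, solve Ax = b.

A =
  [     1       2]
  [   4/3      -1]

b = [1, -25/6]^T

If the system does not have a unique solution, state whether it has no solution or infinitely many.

x_1 = -2, x_2 = 3/2

Row-reduce the augmented matrix:
R2 ← R2 − 4/3·R1.
R2 ← R2 / (-11/3).
R1 ← R1 − 2·R2.
Reading off the reduced rows gives x_1 = -2, x_2 = 3/2.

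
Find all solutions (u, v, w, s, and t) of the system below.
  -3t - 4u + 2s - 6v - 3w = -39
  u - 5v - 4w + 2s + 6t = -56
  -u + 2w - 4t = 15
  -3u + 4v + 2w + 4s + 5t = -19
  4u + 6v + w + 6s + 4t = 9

Row-reduce the augmented matrix:
R1 ← R1 / (-4).
R2 ← R2 − 1·R1.
R3 ← R3 + 1·R1.
R4 ← R4 + 3·R1.
R5 ← R5 − 4·R1.
R2 ← R2 / (-13/2).
R1 ← R1 − 3/2·R2.
R3 ← R3 − 3/2·R2.
R4 ← R4 − 17/2·R2.
R3 ← R3 / (43/26).
R1 ← R1 + 9/26·R3.
R2 ← R2 − 19/26·R3.
R4 ← R4 + 51/26·R3.
R5 ← R5 + 2·R3.
R4 ← R4 / (252/43).
R1 ← R1 − 4/43·R4.
R2 ← R2 + 18/43·R4.
R3 ← R3 − 2/43·R4.
R5 ← R5 − 348/43·R4.
R5 ← R5 / (-370/21).
R1 ← R1 − 85/63·R5.
R2 ← R2 − 13/14·R5.
R3 ← R3 + 167/126·R5.
R4 ← R4 − 503/252·R5.
Reading off the reduced rows gives u = 3, v = 5, w = 1, s = -3, t = -4.

u = 3, v = 5, w = 1, s = -3, t = -4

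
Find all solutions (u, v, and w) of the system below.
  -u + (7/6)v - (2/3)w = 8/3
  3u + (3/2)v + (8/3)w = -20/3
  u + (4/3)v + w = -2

infinitely many solutions

Row-reduce:
R1 ← R1 / (-1).
R2 ← R2 − 3·R1.
R3 ← R3 − 1·R1.
R2 ← R2 / (5).
R1 ← R1 + 7/6·R2.
R3 ← R3 − 5/2·R2.
Rank is 2 with 3 unknowns, leaving w free.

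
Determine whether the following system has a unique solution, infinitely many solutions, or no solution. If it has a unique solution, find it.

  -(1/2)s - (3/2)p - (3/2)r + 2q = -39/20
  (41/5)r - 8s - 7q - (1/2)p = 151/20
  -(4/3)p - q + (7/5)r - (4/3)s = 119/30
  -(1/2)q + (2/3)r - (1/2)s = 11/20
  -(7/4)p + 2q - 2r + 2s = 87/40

p = -5/2, q = -5/2, r = 0, s = 7/5

Row-reduce the augmented matrix:
R1 ← R1 / (-3/2).
R2 ← R2 + 1/2·R1.
R3 ← R3 + 4/3·R1.
R5 ← R5 + 7/4·R1.
R2 ← R2 / (-23/3).
R1 ← R1 + 4/3·R2.
R3 ← R3 + 25/9·R2.
R4 ← R4 + 1/2·R2.
R5 ← R5 + 1/3·R2.
R3 ← R3 / (-289/690).
R1 ← R1 + 59/115·R3.
R2 ← R2 + 261/230·R3.
R4 ← R4 − 137/1380·R3.
R5 ← R5 + 289/460·R3.
R4 ← R4 / (410/867).
R1 ← R1 + 200/289·R4.
R2 ← R2 + 1231/289·R4.
R3 ← R3 + 1345/289·R4.
R5 reduces to 0 = 0, so the extra equation is consistent.
Reading off the reduced rows gives p = -5/2, q = -5/2, r = 0, s = 7/5.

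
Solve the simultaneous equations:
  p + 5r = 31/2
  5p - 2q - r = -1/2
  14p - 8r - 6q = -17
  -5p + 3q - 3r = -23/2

p = 1/2, q = 0, r = 3

Row-reduce the augmented matrix:
R2 ← R2 − 5·R1.
R3 ← R3 − 14·R1.
R4 ← R4 + 5·R1.
R2 ← R2 / (-2).
R3 ← R3 + 6·R2.
R4 ← R4 − 3·R2.
Swap R3 and R4.
R3 ← R3 / (-17).
R1 ← R1 − 5·R3.
R2 ← R2 − 13·R3.
R4 reduces to 0 = 0, so the extra equation is consistent.
Reading off the reduced rows gives p = 1/2, q = 0, r = 3.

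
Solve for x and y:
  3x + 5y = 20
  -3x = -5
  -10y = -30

x = 5/3, y = 3

Row-reduce the augmented matrix:
R1 ← R1 / (3).
R2 ← R2 + 3·R1.
R2 ← R2 / (5).
R1 ← R1 − 5/3·R2.
R3 ← R3 + 10·R2.
R3 reduces to 0 = 0, so the extra equation is consistent.
Reading off the reduced rows gives x = 5/3, y = 3.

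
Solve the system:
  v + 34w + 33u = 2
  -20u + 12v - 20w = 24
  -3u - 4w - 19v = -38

Row-reduce:
R1 ← R1 / (33).
R2 ← R2 + 20·R1.
R3 ← R3 + 3·R1.
R2 ← R2 / (416/33).
R1 ← R1 − 1/33·R2.
R3 ← R3 + 208/11·R2.
Rank is 2 with 3 unknowns, leaving w free.

infinitely many solutions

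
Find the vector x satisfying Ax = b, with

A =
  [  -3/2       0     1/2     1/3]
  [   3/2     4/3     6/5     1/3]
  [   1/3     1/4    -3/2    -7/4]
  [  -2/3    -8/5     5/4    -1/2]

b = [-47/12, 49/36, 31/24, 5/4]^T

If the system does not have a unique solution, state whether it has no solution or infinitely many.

x_1 = 5/2, x_2 = -5/3, x_3 = 0, x_4 = -1/2

Row-reduce the augmented matrix:
R1 ← R1 / (-3/2).
R2 ← R2 − 3/2·R1.
R3 ← R3 − 1/3·R1.
R4 ← R4 + 2/3·R1.
R2 ← R2 / (4/3).
R3 ← R3 − 1/4·R2.
R4 ← R4 + 8/5·R2.
R3 ← R3 / (-2459/1440).
R1 ← R1 + 1/3·R3.
R2 ← R2 − 51/40·R3.
R4 ← R4 − 2761/900·R3.
R4 ← R4 / (-227471/73770).
R1 ← R1 − 318/2459·R4.
R2 ← R2 + 2077/2459·R4.
R3 ← R3 − 7780/7377·R4.
Reading off the reduced rows gives x_1 = 5/2, x_2 = -5/3, x_3 = 0, x_4 = -1/2.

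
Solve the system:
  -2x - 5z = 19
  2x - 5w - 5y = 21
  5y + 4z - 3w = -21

infinitely many solutions

Row-reduce:
R1 ← R1 / (-2).
R2 ← R2 − 2·R1.
R2 ← R2 / (-5).
R3 ← R3 − 5·R2.
R3 ← R3 / (-1).
R1 ← R1 − 5/2·R3.
R2 ← R2 − 1·R3.
Rank is 3 with 4 unknowns, leaving w free.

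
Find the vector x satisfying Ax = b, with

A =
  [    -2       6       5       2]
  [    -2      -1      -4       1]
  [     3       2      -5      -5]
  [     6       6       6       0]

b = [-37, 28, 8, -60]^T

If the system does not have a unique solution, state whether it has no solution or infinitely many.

x_1 = -2, x_2 = -3, x_3 = -5, x_4 = 1

Row-reduce the augmented matrix:
R1 ← R1 / (-2).
R2 ← R2 + 2·R1.
R3 ← R3 − 3·R1.
R4 ← R4 − 6·R1.
R2 ← R2 / (-7).
R1 ← R1 + 3·R2.
R3 ← R3 − 11·R2.
R4 ← R4 − 24·R2.
R3 ← R3 / (-163/14).
R1 ← R1 − 19/14·R3.
R2 ← R2 − 9/7·R3.
R4 ← R4 + 69/7·R3.
R4 ← R4 / (912/163).
R1 ← R1 + 161/163·R4.
R2 ← R2 + 41/163·R4.
R3 ← R3 − 50/163·R4.
Reading off the reduced rows gives x_1 = -2, x_2 = -3, x_3 = -5, x_4 = 1.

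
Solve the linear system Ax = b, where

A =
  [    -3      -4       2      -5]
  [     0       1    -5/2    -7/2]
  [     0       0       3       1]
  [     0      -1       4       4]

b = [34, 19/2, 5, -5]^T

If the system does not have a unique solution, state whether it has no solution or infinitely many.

Row-reduce:
R1 ← R1 / (-3).
R1 ← R1 − 4/3·R2.
R4 ← R4 + 1·R2.
R3 ← R3 / (3).
R1 ← R1 − 8/3·R3.
R2 ← R2 + 5/2·R3.
R4 ← R4 − 3/2·R3.
Row 4 reduces to 0 = 2, a contradiction. The system is inconsistent.

no solution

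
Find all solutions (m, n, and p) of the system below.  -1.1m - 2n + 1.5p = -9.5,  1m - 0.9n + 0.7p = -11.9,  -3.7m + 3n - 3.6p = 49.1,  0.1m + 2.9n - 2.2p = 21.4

m = -5, n = 3, p = -6

Row-reduce the augmented matrix:
R1 ← R1 / (-11/10).
R2 ← R2 − 1·R1.
R3 ← R3 + 37/10·R1.
R4 ← R4 − 1/10·R1.
R2 ← R2 / (-299/110).
R1 ← R1 − 20/11·R2.
R3 ← R3 − 107/11·R2.
R4 ← R4 − 299/110·R2.
R3 ← R3 / (-3769/2990).
R1 ← R1 − 5/299·R3.
R2 ← R2 + 227/299·R3.
R4 reduces to 0 = 0, so the extra equation is consistent.
Reading off the reduced rows gives m = -5, n = 3, p = -6.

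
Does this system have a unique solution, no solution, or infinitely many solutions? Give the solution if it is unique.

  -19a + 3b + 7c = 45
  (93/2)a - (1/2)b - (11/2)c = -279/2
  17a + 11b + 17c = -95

Row-reduce:
R1 ← R1 / (-19).
R2 ← R2 − 93/2·R1.
R3 ← R3 − 17·R1.
R2 ← R2 / (130/19).
R1 ← R1 + 3/19·R2.
R3 ← R3 − 260/19·R2.
Row 3 reduces to 0 = 4, a contradiction. The system is inconsistent.

no solution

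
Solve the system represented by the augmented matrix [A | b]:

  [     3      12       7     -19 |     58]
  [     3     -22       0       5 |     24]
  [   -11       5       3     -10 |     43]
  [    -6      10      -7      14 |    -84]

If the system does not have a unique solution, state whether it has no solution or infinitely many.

no solution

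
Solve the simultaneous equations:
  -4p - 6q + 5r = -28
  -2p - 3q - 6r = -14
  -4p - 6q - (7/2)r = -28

Row-reduce:
R1 ← R1 / (-4).
R2 ← R2 + 2·R1.
R3 ← R3 + 4·R1.
R2 ← R2 / (-17/2).
R1 ← R1 + 5/4·R2.
R3 ← R3 + 17/2·R2.
Rank is 2 with 3 unknowns, leaving q free.

infinitely many solutions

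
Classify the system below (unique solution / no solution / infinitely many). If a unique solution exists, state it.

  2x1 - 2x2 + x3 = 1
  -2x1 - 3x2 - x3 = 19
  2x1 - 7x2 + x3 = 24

no solution

Row-reduce:
R1 ← R1 / (2).
R2 ← R2 + 2·R1.
R3 ← R3 − 2·R1.
R2 ← R2 / (-5).
R1 ← R1 + 1·R2.
R3 ← R3 + 5·R2.
Row 3 reduces to 0 = 3, a contradiction. The system is inconsistent.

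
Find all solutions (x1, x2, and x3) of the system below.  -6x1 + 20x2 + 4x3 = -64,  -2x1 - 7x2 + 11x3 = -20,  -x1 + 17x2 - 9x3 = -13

no solution

Row-reduce:
R1 ← R1 / (-6).
R2 ← R2 + 2·R1.
R3 ← R3 + 1·R1.
R2 ← R2 / (-41/3).
R1 ← R1 + 10/3·R2.
R3 ← R3 − 41/3·R2.
Row 3 reduces to 0 = -1, a contradiction. The system is inconsistent.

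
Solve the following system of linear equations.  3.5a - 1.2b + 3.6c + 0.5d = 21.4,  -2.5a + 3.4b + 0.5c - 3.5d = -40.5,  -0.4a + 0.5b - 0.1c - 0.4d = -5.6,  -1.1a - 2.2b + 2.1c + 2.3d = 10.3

a = 5, b = -5, c = -1, d = 3

Row-reduce the augmented matrix:
R1 ← R1 / (7/2).
R2 ← R2 + 5/2·R1.
R3 ← R3 + 2/5·R1.
R4 ← R4 + 11/10·R1.
R2 ← R2 / (89/35).
R1 ← R1 + 12/35·R2.
R3 ← R3 − 127/350·R2.
R4 ← R4 + 451/175·R2.
R3 ← R3 / (-1129/8900).
R1 ← R1 − 642/445·R3.
R2 ← R2 − 215/178·R3.
R4 ← R4 − 14116/2225·R3.
R4 ← R4 / (25708/5645).
R1 ← R1 − 1039/1129·R4.
R2 ← R2 + 260/1129·R4.
R3 ← R3 + 940/1129·R4.
Reading off the reduced rows gives a = 5, b = -5, c = -1, d = 3.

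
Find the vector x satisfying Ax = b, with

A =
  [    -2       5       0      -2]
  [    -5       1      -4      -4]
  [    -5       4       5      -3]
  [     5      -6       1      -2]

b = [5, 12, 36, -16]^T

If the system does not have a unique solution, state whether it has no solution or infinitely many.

x_1 = -5, x_2 = -1, x_3 = 3, x_4 = 0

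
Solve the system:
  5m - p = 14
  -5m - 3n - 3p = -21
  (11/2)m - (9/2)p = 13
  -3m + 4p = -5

no solution

Row-reduce:
R1 ← R1 / (5).
R2 ← R2 + 5·R1.
R3 ← R3 − 11/2·R1.
R4 ← R4 + 3·R1.
R2 ← R2 / (-3).
R3 ← R3 / (-17/5).
R1 ← R1 + 1/5·R3.
R2 ← R2 − 4/3·R3.
R4 ← R4 − 17/5·R3.
Row 4 reduces to 0 = 1, a contradiction. The system is inconsistent.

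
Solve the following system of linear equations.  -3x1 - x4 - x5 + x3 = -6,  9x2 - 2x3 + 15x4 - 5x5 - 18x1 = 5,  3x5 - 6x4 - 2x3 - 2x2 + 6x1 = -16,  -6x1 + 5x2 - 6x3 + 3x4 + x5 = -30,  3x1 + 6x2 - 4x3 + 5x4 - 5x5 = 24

no solution

Row-reduce:
R1 ← R1 / (-3).
R2 ← R2 + 18·R1.
R3 ← R3 − 6·R1.
R4 ← R4 + 6·R1.
R5 ← R5 − 3·R1.
R2 ← R2 / (9).
R3 ← R3 + 2·R2.
R4 ← R4 − 5·R2.
R5 ← R5 − 6·R2.
R3 ← R3 / (-16/9).
R1 ← R1 + 1/3·R3.
R2 ← R2 + 8/9·R3.
R4 ← R4 + 32/9·R3.
R5 ← R5 − 7/3·R3.
Swap R4 and R5.
R4 ← R4 / (-115/8).
R1 ← R1 − 23/24·R4.
R2 ← R2 − 4·R4.
R3 ← R3 − 15/8·R4.
Row 5 reduces to 0 = -3, a contradiction. The system is inconsistent.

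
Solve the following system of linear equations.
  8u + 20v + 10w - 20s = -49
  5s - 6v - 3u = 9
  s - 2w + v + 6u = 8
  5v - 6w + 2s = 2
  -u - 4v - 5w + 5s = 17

no solution

Row-reduce:
R1 ← R1 / (8).
R2 ← R2 + 3·R1.
R3 ← R3 − 6·R1.
R5 ← R5 + 1·R1.
R2 ← R2 / (3/2).
R1 ← R1 − 5/2·R2.
R3 ← R3 + 14·R2.
R4 ← R4 − 5·R2.
R5 ← R5 + 3/2·R2.
R3 ← R3 / (51/2).
R1 ← R1 + 5·R3.
R2 ← R2 − 5/2·R3.
R4 ← R4 + 37/2·R3.
R4 ← R4 / (767/153).
R1 ← R1 − 35/153·R4.
R2 ← R2 + 145/153·R4.
R3 ← R3 + 44/153·R4.
Row 5 reduces to 0 = 3/2, a contradiction. The system is inconsistent.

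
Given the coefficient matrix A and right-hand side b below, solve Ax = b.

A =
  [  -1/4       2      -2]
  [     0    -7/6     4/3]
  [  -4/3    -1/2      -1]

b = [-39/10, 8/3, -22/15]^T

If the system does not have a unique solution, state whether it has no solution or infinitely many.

x_1 = -2/5, x_2 = 0, x_3 = 2

Row-reduce the augmented matrix:
R1 ← R1 / (-1/4).
R3 ← R3 + 4/3·R1.
R2 ← R2 / (-7/6).
R1 ← R1 + 8·R2.
R3 ← R3 + 67/6·R2.
R3 ← R3 / (-65/21).
R1 ← R1 + 8/7·R3.
R2 ← R2 + 8/7·R3.
Reading off the reduced rows gives x_1 = -2/5, x_2 = 0, x_3 = 2.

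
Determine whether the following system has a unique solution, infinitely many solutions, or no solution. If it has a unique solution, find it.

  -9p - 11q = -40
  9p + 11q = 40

infinitely many solutions

Row-reduce:
R1 ← R1 / (-9).
R2 ← R2 − 9·R1.
Rank is 1 with 2 unknowns, leaving q free.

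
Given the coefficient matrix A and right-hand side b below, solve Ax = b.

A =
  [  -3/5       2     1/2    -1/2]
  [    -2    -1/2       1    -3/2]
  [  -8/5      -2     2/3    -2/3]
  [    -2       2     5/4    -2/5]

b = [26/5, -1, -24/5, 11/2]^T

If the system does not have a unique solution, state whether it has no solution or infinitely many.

Row-reduce the augmented matrix:
R1 ← R1 / (-3/5).
R2 ← R2 + 2·R1.
R3 ← R3 + 8/5·R1.
R4 ← R4 + 2·R1.
R2 ← R2 / (-43/6).
R1 ← R1 + 10/3·R2.
R3 ← R3 + 22/3·R2.
R4 ← R4 + 14/3·R2.
R3 ← R3 / (2/129).
R1 ← R1 + 45/86·R3.
R2 ← R2 − 4/43·R3.
R4 ← R4 − 3/172·R3.
R4 ← R4 / (3/5).
R1 ← R1 − 35/2·R4.
R2 ← R2 + 3·R4.
R3 ← R3 − 32·R4.
Reading off the reduced rows gives x_1 = 3, x_2 = 2, x_3 = 6, x_4 = 0.

x_1 = 3, x_2 = 2, x_3 = 6, x_4 = 0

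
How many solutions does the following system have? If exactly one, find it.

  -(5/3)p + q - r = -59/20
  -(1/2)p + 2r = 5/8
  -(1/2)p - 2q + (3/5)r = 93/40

Row-reduce the augmented matrix:
R1 ← R1 / (-5/3).
R2 ← R2 + 1/2·R1.
R3 ← R3 + 1/2·R1.
R2 ← R2 / (-3/10).
R1 ← R1 + 3/5·R2.
R3 ← R3 + 23/10·R2.
R3 ← R3 / (-251/15).
R1 ← R1 + 4·R3.
R2 ← R2 + 23/3·R3.
Reading off the reduced rows gives p = 3/4, q = -6/5, r = 1/2.

p = 3/4, q = -6/5, r = 1/2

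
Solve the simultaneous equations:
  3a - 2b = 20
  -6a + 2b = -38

a = 6, b = -1

Row-reduce the augmented matrix:
R1 ← R1 / (3).
R2 ← R2 + 6·R1.
R2 ← R2 / (-2).
R1 ← R1 + 2/3·R2.
Reading off the reduced rows gives a = 6, b = -1.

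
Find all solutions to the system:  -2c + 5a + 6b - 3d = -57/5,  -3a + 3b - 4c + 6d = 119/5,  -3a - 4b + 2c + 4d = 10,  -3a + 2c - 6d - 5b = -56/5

a = -1, b = -4/5, c = -5/2, d = 11/5

Row-reduce the augmented matrix:
R1 ← R1 / (5).
R2 ← R2 + 3·R1.
R3 ← R3 + 3·R1.
R4 ← R4 + 3·R1.
R2 ← R2 / (33/5).
R1 ← R1 − 6/5·R2.
R3 ← R3 + 2/5·R2.
R4 ← R4 + 7/5·R2.
R3 ← R3 / (16/33).
R1 ← R1 − 6/11·R3.
R2 ← R2 + 26/33·R3.
R4 ← R4 + 10/33·R3.
R4 ← R4 / (-43/8).
R1 ← R1 + 33/8·R4.
R2 ← R2 − 37/8·R4.
R3 ← R3 − 81/16·R4.
Reading off the reduced rows gives a = -1, b = -4/5, c = -5/2, d = 11/5.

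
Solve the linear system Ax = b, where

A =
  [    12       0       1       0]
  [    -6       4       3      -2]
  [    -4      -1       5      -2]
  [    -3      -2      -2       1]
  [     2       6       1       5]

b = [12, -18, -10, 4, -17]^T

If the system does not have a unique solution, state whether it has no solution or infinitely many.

Row-reduce:
R1 ← R1 / (12).
R2 ← R2 + 6·R1.
R3 ← R3 + 4·R1.
R4 ← R4 + 3·R1.
R5 ← R5 − 2·R1.
R2 ← R2 / (4).
R3 ← R3 + 1·R2.
R4 ← R4 + 2·R2.
R5 ← R5 − 6·R2.
R3 ← R3 / (149/24).
R1 ← R1 − 1/12·R3.
R2 ← R2 − 7/8·R3.
R5 ← R5 + 53/12·R3.
Swap R4 and R5.
R4 ← R4 / (927/149).
R1 ← R1 − 5/149·R4.
R2 ← R2 + 22/149·R4.
R3 ← R3 + 60/149·R4.
Row 5 reduces to 0 = 1, a contradiction. The system is inconsistent.

no solution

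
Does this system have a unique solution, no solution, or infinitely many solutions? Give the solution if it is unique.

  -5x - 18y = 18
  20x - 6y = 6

x = 0, y = -1

Row-reduce the augmented matrix:
R1 ← R1 / (-5).
R2 ← R2 − 20·R1.
R2 ← R2 / (-78).
R1 ← R1 − 18/5·R2.
Reading off the reduced rows gives x = 0, y = -1.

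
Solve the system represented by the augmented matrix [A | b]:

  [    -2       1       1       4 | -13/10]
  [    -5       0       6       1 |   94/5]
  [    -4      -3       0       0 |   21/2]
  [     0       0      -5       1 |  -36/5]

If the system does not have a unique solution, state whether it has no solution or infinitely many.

x_1 = -3, x_2 = 1/2, x_3 = 1, x_4 = -11/5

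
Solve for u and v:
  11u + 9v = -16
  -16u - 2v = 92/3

u = -2, v = 2/3

Row-reduce the augmented matrix:
R1 ← R1 / (11).
R2 ← R2 + 16·R1.
R2 ← R2 / (122/11).
R1 ← R1 − 9/11·R2.
Reading off the reduced rows gives u = -2, v = 2/3.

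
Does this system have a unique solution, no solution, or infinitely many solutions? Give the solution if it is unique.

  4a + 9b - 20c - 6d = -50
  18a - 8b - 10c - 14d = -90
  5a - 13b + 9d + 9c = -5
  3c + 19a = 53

a = 2, b = 6, c = 5, d = 2

Row-reduce the augmented matrix:
R1 ← R1 / (4).
R2 ← R2 − 18·R1.
R3 ← R3 − 5·R1.
R4 ← R4 − 19·R1.
R2 ← R2 / (-97/2).
R1 ← R1 − 9/4·R2.
R3 ← R3 + 97/4·R2.
R4 ← R4 + 171/4·R2.
R3 ← R3 / (-6).
R1 ← R1 + 125/97·R3.
R2 ← R2 + 160/97·R3.
R4 ← R4 − 2666/97·R3.
R4 ← R4 / (18289/291).
R1 ← R1 + 886/291·R4.
R2 ← R2 + 878/291·R4.
R3 ← R3 + 5/3·R4.
Reading off the reduced rows gives a = 2, b = 6, c = 5, d = 2.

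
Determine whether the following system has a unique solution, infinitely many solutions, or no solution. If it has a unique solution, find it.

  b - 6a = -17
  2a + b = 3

a = 5/2, b = -2

From equation 1: b = -17 + 6·a.
Substitute into equation 2 and solve: a = 5/2.
Then b = -2.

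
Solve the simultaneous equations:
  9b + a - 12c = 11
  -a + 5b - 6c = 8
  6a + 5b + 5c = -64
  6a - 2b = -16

Row-reduce:
R2 ← R2 + 1·R1.
R3 ← R3 − 6·R1.
R4 ← R4 − 6·R1.
R2 ← R2 / (14).
R1 ← R1 − 9·R2.
R3 ← R3 + 49·R2.
R4 ← R4 + 56·R2.
R3 ← R3 / (14).
R1 ← R1 + 3/7·R3.
R2 ← R2 + 9/7·R3.
Row 4 reduces to 0 = -6, a contradiction. The system is inconsistent.

no solution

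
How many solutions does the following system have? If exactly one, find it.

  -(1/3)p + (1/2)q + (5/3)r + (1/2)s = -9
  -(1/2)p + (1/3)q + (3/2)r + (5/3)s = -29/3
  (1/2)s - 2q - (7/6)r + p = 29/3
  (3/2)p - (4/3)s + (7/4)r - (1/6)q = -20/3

p = -2, q = -4, r = -4, s = -2

Row-reduce the augmented matrix:
R1 ← R1 / (-1/3).
R2 ← R2 + 1/2·R1.
R3 ← R3 − 1·R1.
R4 ← R4 − 3/2·R1.
R2 ← R2 / (-5/12).
R1 ← R1 + 3/2·R2.
R3 ← R3 + 1/2·R2.
R4 ← R4 − 25/12·R2.
R3 ← R3 / (151/30).
R1 ← R1 + 7/5·R3.
R2 ← R2 − 12/5·R3.
R4 ← R4 − 17/4·R3.
R4 ← R4 / (2863/604).
R1 ← R1 + 687/151·R4.
R2 ← R2 + 397/151·R4.
R3 ← R3 − 27/151·R4.
Reading off the reduced rows gives p = -2, q = -4, r = -4, s = -2.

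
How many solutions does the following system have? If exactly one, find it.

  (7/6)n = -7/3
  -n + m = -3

m = -5, n = -2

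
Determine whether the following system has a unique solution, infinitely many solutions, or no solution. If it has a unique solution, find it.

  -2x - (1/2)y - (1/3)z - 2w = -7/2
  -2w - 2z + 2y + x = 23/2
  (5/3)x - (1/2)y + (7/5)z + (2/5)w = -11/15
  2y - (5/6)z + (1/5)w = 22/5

Row-reduce the augmented matrix:
R1 ← R1 / (-2).
R2 ← R2 − 1·R1.
R3 ← R3 − 5/3·R1.
R2 ← R2 / (7/4).
R1 ← R1 − 1/4·R2.
R3 ← R3 + 11/12·R2.
R4 ← R4 − 2·R2.
R3 ← R3 / (-4/315).
R1 ← R1 − 10/21·R3.
R2 ← R2 + 26/21·R3.
R4 ← R4 − 23/14·R3.
R4 ← R4 / (-7271/20).
R1 ← R1 + 105·R4.
R2 ← R2 − 275·R4.
R3 ← R3 − 447/2·R4.
Reading off the reduced rows gives x = 5/2, y = 1, z = -3, w = -1/2.

x = 5/2, y = 1, z = -3, w = -1/2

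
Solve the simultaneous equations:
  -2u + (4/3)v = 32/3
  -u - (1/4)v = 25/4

u = -6, v = -1

Row-reduce the augmented matrix:
R1 ← R1 / (-2).
R2 ← R2 + 1·R1.
R2 ← R2 / (-11/12).
R1 ← R1 + 2/3·R2.
Reading off the reduced rows gives u = -6, v = -1.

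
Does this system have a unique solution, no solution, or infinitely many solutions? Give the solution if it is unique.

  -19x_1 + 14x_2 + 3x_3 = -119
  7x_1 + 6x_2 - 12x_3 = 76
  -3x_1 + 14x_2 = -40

x_1 = 4, x_2 = -2, x_3 = -5

Row-reduce the augmented matrix:
R1 ← R1 / (-19).
R2 ← R2 − 7·R1.
R3 ← R3 + 3·R1.
R2 ← R2 / (212/19).
R1 ← R1 + 14/19·R2.
R3 ← R3 − 224/19·R2.
R3 ← R3 / (585/53).
R1 ← R1 + 93/106·R3.
R2 ← R2 + 207/212·R3.
Reading off the reduced rows gives x_1 = 4, x_2 = -2, x_3 = -5.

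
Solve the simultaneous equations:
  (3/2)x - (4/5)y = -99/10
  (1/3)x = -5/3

x = -5, y = 3

Row-reduce the augmented matrix:
R1 ← R1 / (3/2).
R2 ← R2 − 1/3·R1.
R2 ← R2 / (8/45).
R1 ← R1 + 8/15·R2.
Reading off the reduced rows gives x = -5, y = 3.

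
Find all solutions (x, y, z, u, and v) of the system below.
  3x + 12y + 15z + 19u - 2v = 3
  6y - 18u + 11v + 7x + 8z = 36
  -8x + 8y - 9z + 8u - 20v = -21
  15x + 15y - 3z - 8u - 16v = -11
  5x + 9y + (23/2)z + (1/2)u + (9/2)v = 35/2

Row-reduce:
R1 ← R1 / (3).
R2 ← R2 − 7·R1.
R3 ← R3 + 8·R1.
R4 ← R4 − 15·R1.
R5 ← R5 − 5·R1.
R2 ← R2 / (-22).
R1 ← R1 − 4·R2.
R3 ← R3 − 40·R2.
R4 ← R4 + 45·R2.
R5 ← R5 + 11·R2.
R3 ← R3 / (-199/11).
R1 ← R1 − 1/11·R3.
R2 ← R2 − 27/22·R3.
R4 ← R4 + 501/22·R3.
R4 ← R4 / (37139/398).
R1 ← R1 + 3149/597·R4.
R2 ← R2 + 1045/1194·R4.
R3 ← R3 − 1804/597·R4.
Row 5 reduces to 0 = -2, a contradiction. The system is inconsistent.

no solution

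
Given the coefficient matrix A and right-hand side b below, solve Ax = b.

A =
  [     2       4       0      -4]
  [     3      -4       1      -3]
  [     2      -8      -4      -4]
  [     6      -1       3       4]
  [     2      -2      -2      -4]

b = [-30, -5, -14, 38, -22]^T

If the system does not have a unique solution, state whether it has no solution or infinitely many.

Row-reduce the augmented matrix:
R1 ← R1 / (2).
R2 ← R2 − 3·R1.
R3 ← R3 − 2·R1.
R4 ← R4 − 6·R1.
R5 ← R5 − 2·R1.
R2 ← R2 / (-10).
R1 ← R1 − 2·R2.
R3 ← R3 + 12·R2.
R4 ← R4 + 13·R2.
R5 ← R5 + 6·R2.
R3 ← R3 / (-26/5).
R1 ← R1 − 1/5·R3.
R2 ← R2 + 1/10·R3.
R4 ← R4 − 17/10·R3.
R5 ← R5 + 13/5·R3.
R4 ← R4 / (142/13).
R1 ← R1 + 20/13·R4.
R2 ← R2 + 3/13·R4.
R3 ← R3 − 9/13·R4.
R5 reduces to 0 = 0, so the extra equation is consistent.
Reading off the reduced rows gives x_1 = 1, x_2 = -2, x_3 = 2, x_4 = 6.

x_1 = 1, x_2 = -2, x_3 = 2, x_4 = 6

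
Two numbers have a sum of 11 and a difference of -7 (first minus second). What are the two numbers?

Let x = first number, y = second number.
  x + y = 11
  -y + x = -7
From equation 1: x = 11 − y.
Substitute into equation 2 and solve: y = 9.
Then x = 2.

first number: 2, second number: 9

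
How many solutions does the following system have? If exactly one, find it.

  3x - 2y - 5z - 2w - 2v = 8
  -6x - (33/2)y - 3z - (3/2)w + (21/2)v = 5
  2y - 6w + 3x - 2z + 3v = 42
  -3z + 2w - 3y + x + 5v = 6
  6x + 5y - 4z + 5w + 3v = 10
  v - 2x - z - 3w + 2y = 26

no solution

Row-reduce:
R1 ← R1 / (3).
R2 ← R2 + 6·R1.
R3 ← R3 − 3·R1.
R4 ← R4 − 1·R1.
R5 ← R5 − 6·R1.
R6 ← R6 + 2·R1.
R2 ← R2 / (-41/2).
R1 ← R1 + 2/3·R2.
R3 ← R3 − 4·R2.
R4 ← R4 + 7/3·R2.
R5 ← R5 − 9·R2.
R6 ← R6 − 2/3·R2.
R3 ← R3 / (19/41).
R1 ← R1 + 51/41·R3.
R2 ← R2 − 26/41·R3.
R4 ← R4 − 6/41·R3.
R5 ← R5 − 12/41·R3.
R6 ← R6 + 195/41·R3.
R4 ← R4 / (93/19).
R1 ← R1 + 268/19·R4.
R2 ← R2 − 137/19·R4.
R3 ← R3 + 208/19·R4.
R5 ← R5 − 186/19·R4.
R6 ← R6 + 1075/19·R4.
Swap R5 and R6.
R5 ← R5 / (9140/93).
R1 ← R1 − 2273/93·R5.
R2 ← R2 + 1231/93·R5.
R3 ← R3 − 1871/93·R5.
R4 ← R4 − 56/93·R5.
Row 6 reduces to 0 = 4/3, a contradiction. The system is inconsistent.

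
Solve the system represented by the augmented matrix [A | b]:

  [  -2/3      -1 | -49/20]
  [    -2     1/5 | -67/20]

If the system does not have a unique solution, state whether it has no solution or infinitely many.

x_1 = 9/5, x_2 = 5/4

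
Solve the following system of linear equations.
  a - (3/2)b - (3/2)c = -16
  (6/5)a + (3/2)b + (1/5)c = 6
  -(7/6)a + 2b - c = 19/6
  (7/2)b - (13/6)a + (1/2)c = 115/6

Row-reduce the augmented matrix:
R2 ← R2 − 6/5·R1.
R3 ← R3 + 7/6·R1.
R4 ← R4 + 13/6·R1.
R2 ← R2 / (33/10).
R1 ← R1 + 3/2·R2.
R3 ← R3 − 1/4·R2.
R4 ← R4 − 1/4·R2.
R3 ← R3 / (-383/132).
R1 ← R1 + 13/22·R3.
R2 ← R2 − 20/33·R3.
R4 ← R4 + 383/132·R3.
R4 reduces to 0 = 0, so the extra equation is consistent.
Reading off the reduced rows gives a = -1, b = 4, c = 6.

a = -1, b = 4, c = 6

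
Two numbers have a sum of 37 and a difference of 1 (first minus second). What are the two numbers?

Let x = first number, y = second number.
  x + y = 37
  x - y = 1
Row-reduce the augmented matrix:
R2 ← R2 − 1·R1.
R2 ← R2 / (-2).
R1 ← R1 − 1·R2.
Reading off the reduced rows gives x = 19, y = 18.

first number: 19, second number: 18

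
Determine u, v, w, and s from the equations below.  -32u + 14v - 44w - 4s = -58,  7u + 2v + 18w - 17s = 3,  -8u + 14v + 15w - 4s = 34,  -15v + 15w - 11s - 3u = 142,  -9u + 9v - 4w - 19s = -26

Row-reduce the augmented matrix:
R1 ← R1 / (-32).
R2 ← R2 − 7·R1.
R3 ← R3 + 8·R1.
R4 ← R4 + 3·R1.
R5 ← R5 + 9·R1.
R2 ← R2 / (81/16).
R1 ← R1 + 7/16·R2.
R3 ← R3 − 21/2·R2.
R4 ← R4 + 261/16·R2.
R5 ← R5 − 81/16·R2.
R3 ← R3 / (233/27).
R1 ← R1 − 170/81·R3.
R2 ← R2 − 134/81·R3.
R4 ← R4 − 415/9·R3.
R4 ← R4 / (-58318/233).
R1 ← R1 + 6785/699·R4.
R2 ← R2 + 7034/699·R4.
R3 ← R3 − 920/233·R4.
R5 reduces to 0 = 0, so the extra equation is consistent.
Reading off the reduced rows gives u = -6, v = -5, w = 4, s = 1.

u = -6, v = -5, w = 4, s = 1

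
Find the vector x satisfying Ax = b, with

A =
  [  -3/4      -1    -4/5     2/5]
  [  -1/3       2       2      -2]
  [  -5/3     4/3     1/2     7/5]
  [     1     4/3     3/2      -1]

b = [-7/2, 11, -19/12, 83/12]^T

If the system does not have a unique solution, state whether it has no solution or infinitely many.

Row-reduce the augmented matrix:
R1 ← R1 / (-3/4).
R2 ← R2 + 1/3·R1.
R3 ← R3 + 5/3·R1.
R4 ← R4 − 1·R1.
R2 ← R2 / (22/9).
R1 ← R1 − 4/3·R2.
R3 ← R3 − 32/9·R2.
R3 ← R3 / (-379/330).
R1 ← R1 + 12/55·R3.
R2 ← R2 − 53/55·R3.
R4 ← R4 − 13/30·R3.
R4 ← R4 / (1746/1895).
R1 ← R1 + 84/1895·R4.
R2 ← R2 − 4161/1895·R4.
R3 ← R3 + 1214/379·R4.
Reading off the reduced rows gives x_1 = 0, x_2 = 1/2, x_3 = 5/2, x_4 = -5/2.

x_1 = 0, x_2 = 1/2, x_3 = 5/2, x_4 = -5/2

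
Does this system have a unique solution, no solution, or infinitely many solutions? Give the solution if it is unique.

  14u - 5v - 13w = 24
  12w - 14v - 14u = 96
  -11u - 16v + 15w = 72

u = -6, v = -6, w = -6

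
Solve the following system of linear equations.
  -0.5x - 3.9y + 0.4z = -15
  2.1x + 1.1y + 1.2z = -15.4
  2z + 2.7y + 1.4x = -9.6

Row-reduce the augmented matrix:
R1 ← R1 / (-1/2).
R2 ← R2 − 21/10·R1.
R3 ← R3 − 7/5·R1.
R2 ← R2 / (-382/25).
R1 ← R1 − 39/5·R2.
R3 ← R3 + 411/50·R2.
R3 ← R3 / (300/191).
R1 ← R1 − 128/191·R3.
R2 ← R2 + 36/191·R3.
Reading off the reduced rows gives x = -6, y = 4, z = -6.

x = -6, y = 4, z = -6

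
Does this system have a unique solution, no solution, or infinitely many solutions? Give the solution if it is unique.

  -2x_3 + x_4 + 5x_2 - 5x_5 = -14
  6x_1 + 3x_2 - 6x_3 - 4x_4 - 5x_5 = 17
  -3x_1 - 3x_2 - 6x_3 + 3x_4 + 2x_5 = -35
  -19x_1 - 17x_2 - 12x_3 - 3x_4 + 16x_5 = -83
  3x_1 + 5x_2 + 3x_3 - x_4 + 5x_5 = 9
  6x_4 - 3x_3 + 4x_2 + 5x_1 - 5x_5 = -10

no solution

Row-reduce:
Swap R1 and R2.
R1 ← R1 / (6).
R3 ← R3 + 3·R1.
R4 ← R4 + 19·R1.
R5 ← R5 − 3·R1.
R6 ← R6 − 5·R1.
R2 ← R2 / (5).
R1 ← R1 − 1/2·R2.
R3 ← R3 + 3/2·R2.
R4 ← R4 + 15/2·R2.
R5 ← R5 − 7/2·R2.
R6 ← R6 − 3/2·R2.
R3 ← R3 / (-48/5).
R1 ← R1 + 4/5·R3.
R2 ← R2 + 2/5·R3.
R4 ← R4 + 34·R3.
R5 ← R5 − 37/5·R3.
R6 ← R6 − 13/5·R3.
R4 ← R4 / (-901/48).
R1 ← R1 + 7/8·R4.
R2 ← R2 − 7/48·R4.
R3 ← R3 + 13/96·R4.
R5 ← R5 − 125/96·R4.
R6 ← R6 − 901/96·R4.
R5 ← R5 / (25519/2703).
R1 ← R1 + 419/2703·R5.
R2 ← R2 + 2483/2703·R5.
R3 ← R3 − 568/2703·R5.
R4 ← R4 − 12/901·R5.
Row 6 reduces to 0 = 1, a contradiction. The system is inconsistent.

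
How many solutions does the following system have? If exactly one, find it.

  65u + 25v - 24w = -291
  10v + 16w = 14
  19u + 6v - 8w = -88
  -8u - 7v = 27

u = -6, v = 3, w = -1

Row-reduce the augmented matrix:
R1 ← R1 / (65).
R3 ← R3 − 19·R1.
R4 ← R4 + 8·R1.
R2 ← R2 / (10).
R1 ← R1 − 5/13·R2.
R3 ← R3 + 17/13·R2.
R4 ← R4 + 51/13·R2.
R3 ← R3 / (72/65).
R1 ← R1 + 64/65·R3.
R2 ← R2 − 8/5·R3.
R4 ← R4 − 216/65·R3.
R4 reduces to 0 = 0, so the extra equation is consistent.
Reading off the reduced rows gives u = -6, v = 3, w = -1.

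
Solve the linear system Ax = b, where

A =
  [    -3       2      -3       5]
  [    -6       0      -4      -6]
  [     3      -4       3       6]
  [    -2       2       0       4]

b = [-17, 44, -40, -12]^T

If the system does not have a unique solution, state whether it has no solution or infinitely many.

Row-reduce the augmented matrix:
R1 ← R1 / (-3).
R2 ← R2 + 6·R1.
R3 ← R3 − 3·R1.
R4 ← R4 + 2·R1.
R2 ← R2 / (-4).
R1 ← R1 + 2/3·R2.
R3 ← R3 + 2·R2.
R4 ← R4 − 2/3·R2.
R3 ← R3 / (-1).
R1 ← R1 − 2/3·R3.
R2 ← R2 + 1/2·R3.
R4 ← R4 − 7/3·R3.
R4 ← R4 / (127/3).
R1 ← R1 − 41/3·R4.
R2 ← R2 + 11/2·R4.
R3 ← R3 + 19·R4.
Reading off the reduced rows gives x_1 = -3, x_2 = 1, x_3 = 1, x_4 = -5.

x_1 = -3, x_2 = 1, x_3 = 1, x_4 = -5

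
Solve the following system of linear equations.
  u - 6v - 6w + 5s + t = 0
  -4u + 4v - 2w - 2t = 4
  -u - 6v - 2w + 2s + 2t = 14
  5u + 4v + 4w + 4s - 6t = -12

Row-reduce:
R2 ← R2 + 4·R1.
R3 ← R3 + 1·R1.
R4 ← R4 − 5·R1.
R2 ← R2 / (-20).
R1 ← R1 + 6·R2.
R3 ← R3 + 12·R2.
R4 ← R4 − 34·R2.
R3 ← R3 / (38/5).
R1 ← R1 − 9/5·R3.
R2 ← R2 − 13/10·R3.
R4 ← R4 + 51/5·R3.
R4 ← R4 / (239/38).
R1 ← R1 − 7/38·R4.
R2 ← R2 + 11/76·R4.
R3 ← R3 + 25/38·R4.
Rank is 4 with 5 unknowns, leaving t free.

infinitely many solutions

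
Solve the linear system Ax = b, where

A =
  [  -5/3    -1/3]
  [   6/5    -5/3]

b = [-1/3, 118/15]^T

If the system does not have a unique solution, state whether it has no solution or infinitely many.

x_1 = 1, x_2 = -4

Row-reduce the augmented matrix:
R1 ← R1 / (-5/3).
R2 ← R2 − 6/5·R1.
R2 ← R2 / (-143/75).
R1 ← R1 − 1/5·R2.
Reading off the reduced rows gives x_1 = 1, x_2 = -4.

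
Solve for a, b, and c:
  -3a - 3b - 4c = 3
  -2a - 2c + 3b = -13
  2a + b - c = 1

a = 2, b = -3, c = 0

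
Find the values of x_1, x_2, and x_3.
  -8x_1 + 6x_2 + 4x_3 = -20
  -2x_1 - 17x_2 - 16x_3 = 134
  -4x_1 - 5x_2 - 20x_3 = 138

x_1 = -2, x_2 = -2, x_3 = -6

Row-reduce the augmented matrix:
R1 ← R1 / (-8).
R2 ← R2 + 2·R1.
R3 ← R3 + 4·R1.
R2 ← R2 / (-37/2).
R1 ← R1 + 3/4·R2.
R3 ← R3 + 8·R2.
R3 ← R3 / (-542/37).
R1 ← R1 − 7/37·R3.
R2 ← R2 − 34/37·R3.
Reading off the reduced rows gives x_1 = -2, x_2 = -2, x_3 = -6.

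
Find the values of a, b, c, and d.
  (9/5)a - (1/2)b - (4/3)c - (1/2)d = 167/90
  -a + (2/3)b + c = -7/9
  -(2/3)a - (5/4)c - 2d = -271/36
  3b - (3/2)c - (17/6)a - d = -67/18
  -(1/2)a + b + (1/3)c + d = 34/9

Row-reduce the augmented matrix:
R1 ← R1 / (9/5).
R2 ← R2 + 1·R1.
R3 ← R3 + 2/3·R1.
R4 ← R4 + 17/6·R1.
R5 ← R5 + 1/2·R1.
R2 ← R2 / (7/18).
R1 ← R1 + 5/18·R2.
R3 ← R3 + 5/27·R2.
R4 ← R4 − 239/108·R2.
R5 ← R5 − 31/36·R2.
R3 ← R3 / (-175/108).
R1 ← R1 + 5/9·R3.
R2 ← R2 − 2/3·R3.
R4 ← R4 + 137/27·R3.
R5 ← R5 + 11/18·R3.
R4 ← R4 / (8637/1225).
R1 ← R1 − 78/245·R4.
R2 ← R2 + 2043/1225·R4.
R3 ← R3 − 1752/1225·R4.
R5 ← R5 − 2879/1225·R4.
R5 reduces to 0 = 0, so the extra equation is consistent.
Reading off the reduced rows gives a = 8/3, b = 7/3, c = 1/3, d = 8/3.

a = 8/3, b = 7/3, c = 1/3, d = 8/3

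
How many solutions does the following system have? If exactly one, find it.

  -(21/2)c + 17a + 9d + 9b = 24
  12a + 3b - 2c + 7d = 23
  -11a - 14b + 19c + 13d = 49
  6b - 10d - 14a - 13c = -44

Row-reduce:
R1 ← R1 / (17).
R2 ← R2 − 12·R1.
R3 ← R3 + 11·R1.
R4 ← R4 + 14·R1.
R2 ← R2 / (-57/17).
R1 ← R1 − 9/17·R2.
R3 ← R3 + 139/17·R2.
R4 ← R4 − 228/17·R2.
R3 ← R3 / (-113/114).
R1 ← R1 − 9/38·R3.
R2 ← R2 + 92/57·R3.
Rank is 3 with 4 unknowns, leaving d free.

infinitely many solutions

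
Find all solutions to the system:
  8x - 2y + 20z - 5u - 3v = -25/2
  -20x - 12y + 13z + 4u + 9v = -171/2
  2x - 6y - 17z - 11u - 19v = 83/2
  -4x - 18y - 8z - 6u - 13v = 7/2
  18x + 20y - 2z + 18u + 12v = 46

Row-reduce the augmented matrix:
R1 ← R1 / (8).
R2 ← R2 + 20·R1.
R3 ← R3 − 2·R1.
R4 ← R4 + 4·R1.
R5 ← R5 − 18·R1.
R2 ← R2 / (-17).
R1 ← R1 + 1/4·R2.
R3 ← R3 + 11/2·R2.
R4 ← R4 + 19·R2.
R5 ← R5 − 49/2·R2.
R3 ← R3 / (-1441/34).
R1 ← R1 − 107/68·R3.
R2 ← R2 + 63/17·R3.
R4 ← R4 + 1163/17·R3.
R5 ← R5 − 1489/34·R3.
R4 ← R4 / (17723/1441).
R1 ← R1 + 1095/1441·R4.
R2 ← R2 − 3205/2882·R4.
R3 ← R3 − 238/1441·R4.
R5 ← R5 − 14074/1441·R4.
R5 ← R5 / (-170441/17723).
R1 ← R1 + 7927/35446·R5.
R2 ← R2 − 9861/35446·R5.
R3 ← R3 − 4487/17723·R5.
R4 ← R4 − 20268/17723·R5.
Reading off the reduced rows gives x = 3, y = 0, z = -2, u = -1, v = 1/2.

x = 3, y = 0, z = -2, u = -1, v = 1/2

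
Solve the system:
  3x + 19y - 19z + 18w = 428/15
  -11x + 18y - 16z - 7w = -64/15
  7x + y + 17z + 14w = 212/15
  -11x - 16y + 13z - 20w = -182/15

x = -3, y = -6/5, z = -1/3, w = 3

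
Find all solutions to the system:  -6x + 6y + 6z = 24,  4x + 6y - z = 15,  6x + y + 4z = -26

x = -3, y = 4, z = -3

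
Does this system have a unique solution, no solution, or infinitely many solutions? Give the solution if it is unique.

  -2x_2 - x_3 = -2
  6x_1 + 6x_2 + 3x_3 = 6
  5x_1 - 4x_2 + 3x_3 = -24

Row-reduce the augmented matrix:
Swap R1 and R2.
R1 ← R1 / (6).
R3 ← R3 − 5·R1.
R2 ← R2 / (-2).
R1 ← R1 − 1·R2.
R3 ← R3 + 9·R2.
R3 ← R3 / (5).
R2 ← R2 − 1/2·R3.
Reading off the reduced rows gives x_1 = 0, x_2 = 3, x_3 = -4.

x_1 = 0, x_2 = 3, x_3 = -4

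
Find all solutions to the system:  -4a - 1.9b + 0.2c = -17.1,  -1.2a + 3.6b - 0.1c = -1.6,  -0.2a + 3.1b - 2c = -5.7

a = 4, b = 1, c = 4

Row-reduce the augmented matrix:
R1 ← R1 / (-4).
R2 ← R2 + 6/5·R1.
R3 ← R3 + 1/5·R1.
R2 ← R2 / (417/100).
R1 ← R1 − 19/40·R2.
R3 ← R3 − 639/200·R2.
R3 ← R3 / (-5247/2780).
R1 ← R1 + 53/1668·R3.
R2 ← R2 + 16/417·R3.
Reading off the reduced rows gives a = 4, b = 1, c = 4.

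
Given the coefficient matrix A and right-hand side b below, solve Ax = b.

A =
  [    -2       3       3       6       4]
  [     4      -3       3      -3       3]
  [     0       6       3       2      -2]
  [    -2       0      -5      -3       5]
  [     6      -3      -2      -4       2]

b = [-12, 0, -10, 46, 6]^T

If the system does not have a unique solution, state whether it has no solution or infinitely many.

Row-reduce the augmented matrix:
R1 ← R1 / (-2).
R2 ← R2 − 4·R1.
R4 ← R4 + 2·R1.
R5 ← R5 − 6·R1.
R2 ← R2 / (3).
R1 ← R1 + 3/2·R2.
R3 ← R3 − 6·R2.
R4 ← R4 + 3·R2.
R5 ← R5 − 6·R2.
R3 ← R3 / (-15).
R1 ← R1 − 3·R3.
R2 ← R2 − 3·R3.
R4 ← R4 − 1·R3.
R5 ← R5 + 11·R3.
R4 ← R4 / (-16/15).
R1 ← R1 + 17/10·R4.
R2 ← R2 + 1/5·R4.
R3 ← R3 − 16/15·R4.
R5 ← R5 − 116/15·R4.
R5 ← R5 / (85).
R1 ← R1 + 143/8·R5.
R2 ← R2 + 37/12·R5.
R3 ← R3 − 12·R5.
R4 ← R4 + 39/4·R5.
Reading off the reduced rows gives x_1 = -3, x_2 = 2, x_3 = -2, x_4 = -5, x_5 = 3.

x_1 = -3, x_2 = 2, x_3 = -2, x_4 = -5, x_5 = 3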